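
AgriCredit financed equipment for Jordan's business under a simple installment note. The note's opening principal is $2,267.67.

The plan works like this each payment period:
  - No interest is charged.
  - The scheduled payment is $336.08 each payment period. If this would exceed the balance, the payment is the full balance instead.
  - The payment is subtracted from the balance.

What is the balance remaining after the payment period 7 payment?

$0.00

Payment period 1: opening $2,267.67; payment $336.08; balance $1,931.59
Payment period 2: opening $1,931.59; payment $336.08; balance $1,595.51
Payment period 3: opening $1,595.51; payment $336.08; balance $1,259.43
Payment period 4: opening $1,259.43; payment $336.08; balance $923.35
Payment period 5: opening $923.35; payment $336.08; balance $587.27
Payment period 6: opening $587.27; payment $336.08; balance $251.19
Payment period 7: opening $251.19; payment $251.19; balance $0.00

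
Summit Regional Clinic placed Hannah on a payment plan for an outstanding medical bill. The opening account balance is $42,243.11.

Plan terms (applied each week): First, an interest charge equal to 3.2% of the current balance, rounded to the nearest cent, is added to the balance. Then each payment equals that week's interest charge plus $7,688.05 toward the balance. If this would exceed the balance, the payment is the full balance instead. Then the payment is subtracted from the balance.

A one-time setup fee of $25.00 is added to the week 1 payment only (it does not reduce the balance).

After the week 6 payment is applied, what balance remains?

Week 1: $42,243.11 +$1,351.78 interest = $43,594.89; pay $9,039.83 (+ $25.00 fee) → $34,555.06
Week 2: $34,555.06 +$1,105.76 interest = $35,660.82; pay $8,793.81 → $26,867.01
Week 3: $26,867.01 +$859.74 interest = $27,726.75; pay $8,547.79 → $19,178.96
Week 4: $19,178.96 +$613.73 interest = $19,792.69; pay $8,301.78 → $11,490.91
Week 5: $11,490.91 +$367.71 interest = $11,858.62; pay $8,055.76 → $3,802.86
Week 6: $3,802.86 +$121.69 interest = $3,924.55; pay $3,924.55 → $0.00

$0.00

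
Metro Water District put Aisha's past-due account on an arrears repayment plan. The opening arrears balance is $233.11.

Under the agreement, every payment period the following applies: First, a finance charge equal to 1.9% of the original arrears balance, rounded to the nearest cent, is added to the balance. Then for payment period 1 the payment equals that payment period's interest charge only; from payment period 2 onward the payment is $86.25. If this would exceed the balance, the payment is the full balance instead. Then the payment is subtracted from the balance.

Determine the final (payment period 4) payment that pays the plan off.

Payment period 1: opening $233.11; interest $4.43 → $237.54; payment $4.43; balance $233.11
Payment period 2: opening $233.11; interest $4.43 → $237.54; payment $86.25; balance $151.29
Payment period 3: opening $151.29; interest $4.43 → $155.72; payment $86.25; balance $69.47
Payment period 4: opening $69.47; interest $4.43 → $73.90; payment $73.90; balance $0.00

$73.90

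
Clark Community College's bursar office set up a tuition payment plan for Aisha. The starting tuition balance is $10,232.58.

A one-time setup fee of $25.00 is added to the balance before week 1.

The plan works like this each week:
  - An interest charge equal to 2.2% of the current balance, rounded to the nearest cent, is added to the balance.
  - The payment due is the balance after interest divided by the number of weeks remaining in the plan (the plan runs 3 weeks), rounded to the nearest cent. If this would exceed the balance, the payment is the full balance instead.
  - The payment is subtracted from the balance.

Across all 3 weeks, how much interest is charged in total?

$457.99

# | Opening | Interest | Payment | End bal
1 | $10,257.58 | $225.67 | $3,494.42 | $6,988.83
2 | $6,988.83 | $153.75 | $3,571.29 | $3,571.29
3 | $3,571.29 | $78.57 | $3,649.86 | $0.00
Total interest: $225.67 + $153.75 + $78.57 = $457.99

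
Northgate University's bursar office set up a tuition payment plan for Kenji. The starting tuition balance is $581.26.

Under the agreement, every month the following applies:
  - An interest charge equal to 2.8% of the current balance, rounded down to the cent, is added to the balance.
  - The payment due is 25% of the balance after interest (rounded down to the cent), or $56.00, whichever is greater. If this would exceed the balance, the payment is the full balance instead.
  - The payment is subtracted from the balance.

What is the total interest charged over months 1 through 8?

$60.32

Month 1: $581.26 +$16.27 interest = $597.53; pay $149.38 → $448.15
Month 2: $448.15 +$12.54 interest = $460.69; pay $115.17 → $345.52
Month 3: $345.52 +$9.67 interest = $355.19; pay $88.79 → $266.40
Month 4: $266.40 +$7.45 interest = $273.85; pay $68.46 → $205.39
Month 5: $205.39 +$5.75 interest = $211.14; pay $56.00 → $155.14
Month 6: $155.14 +$4.34 interest = $159.48; pay $56.00 → $103.48
Month 7: $103.48 +$2.89 interest = $106.37; pay $56.00 → $50.37
Month 8: $50.37 +$1.41 interest = $51.78; pay $51.78 → $0.00
Total interest: $16.27 + $12.54 + $9.67 + $7.45 + $5.75 + $4.34 + $2.89 + $1.41 = $60.32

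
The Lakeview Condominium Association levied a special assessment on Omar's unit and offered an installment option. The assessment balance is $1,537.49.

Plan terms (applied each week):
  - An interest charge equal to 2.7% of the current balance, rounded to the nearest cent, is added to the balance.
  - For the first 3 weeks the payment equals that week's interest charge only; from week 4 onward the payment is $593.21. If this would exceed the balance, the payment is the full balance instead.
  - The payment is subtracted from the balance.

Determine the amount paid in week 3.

$41.51

Week 1: opening $1,537.49; interest $41.51 → $1,579.00; payment $41.51; balance $1,537.49
Week 2: opening $1,537.49; interest $41.51 → $1,579.00; payment $41.51; balance $1,537.49
Week 3: opening $1,537.49; interest $41.51 → $1,579.00; payment $41.51; balance $1,537.49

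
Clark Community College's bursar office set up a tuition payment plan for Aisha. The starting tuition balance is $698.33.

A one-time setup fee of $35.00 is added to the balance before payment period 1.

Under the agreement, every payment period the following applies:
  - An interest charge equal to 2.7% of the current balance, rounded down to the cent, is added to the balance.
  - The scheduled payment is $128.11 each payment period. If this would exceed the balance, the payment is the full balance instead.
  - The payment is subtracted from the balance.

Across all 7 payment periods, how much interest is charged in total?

$74.30

Payment period 1: opening $733.33; interest $19.79 → $753.12; payment $128.11; balance $625.01
Payment period 2: opening $625.01; interest $16.87 → $641.88; payment $128.11; balance $513.77
Payment period 3: opening $513.77; interest $13.87 → $527.64; payment $128.11; balance $399.53
Payment period 4: opening $399.53; interest $10.78 → $410.31; payment $128.11; balance $282.20
Payment period 5: opening $282.20; interest $7.61 → $289.81; payment $128.11; balance $161.70
Payment period 6: opening $161.70; interest $4.36 → $166.06; payment $128.11; balance $37.95
Payment period 7: opening $37.95; interest $1.02 → $38.97; payment $38.97; balance $0.00
Total interest: $19.79 + $16.87 + $13.87 + $10.78 + $7.61 + $4.36 + $1.02 = $74.30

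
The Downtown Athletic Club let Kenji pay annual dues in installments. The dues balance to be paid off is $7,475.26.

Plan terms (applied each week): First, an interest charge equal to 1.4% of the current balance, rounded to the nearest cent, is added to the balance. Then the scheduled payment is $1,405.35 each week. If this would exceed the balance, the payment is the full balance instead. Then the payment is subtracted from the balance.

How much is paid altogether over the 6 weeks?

$7,824.88

# | Opening | Interest | Payment | End bal
1 | $7,475.26 | $104.65 | $1,405.35 | $6,174.56
2 | $6,174.56 | $86.44 | $1,405.35 | $4,855.65
3 | $4,855.65 | $67.98 | $1,405.35 | $3,518.28
4 | $3,518.28 | $49.26 | $1,405.35 | $2,162.19
5 | $2,162.19 | $30.27 | $1,405.35 | $787.11
6 | $787.11 | $11.02 | $798.13 | $0.00
Total paid: $7,824.88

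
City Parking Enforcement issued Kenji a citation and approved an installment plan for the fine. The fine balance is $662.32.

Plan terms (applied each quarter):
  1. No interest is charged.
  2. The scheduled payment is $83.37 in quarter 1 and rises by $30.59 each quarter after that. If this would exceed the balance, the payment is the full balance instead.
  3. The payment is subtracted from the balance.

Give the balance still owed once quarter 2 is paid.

Quarter 1: $662.32 − $83.37 → $578.95
Quarter 2: $578.95 − $113.96 → $464.99

$464.99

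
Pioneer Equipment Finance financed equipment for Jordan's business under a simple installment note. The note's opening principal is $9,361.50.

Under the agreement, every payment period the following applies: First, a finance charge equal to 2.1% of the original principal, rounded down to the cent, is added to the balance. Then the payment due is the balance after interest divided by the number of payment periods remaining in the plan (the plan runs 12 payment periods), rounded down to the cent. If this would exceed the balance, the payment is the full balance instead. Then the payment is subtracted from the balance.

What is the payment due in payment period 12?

Payment period 1: opening $9,361.50; interest $196.59 → $9,558.09; payment $796.50; balance $8,761.59
Payment period 2: opening $8,761.59; interest $196.59 → $8,958.18; payment $814.38; balance $8,143.80
Payment period 3: opening $8,143.80; interest $196.59 → $8,340.39; payment $834.03; balance $7,506.36
Payment period 4: opening $7,506.36; interest $196.59 → $7,702.95; payment $855.88; balance $6,847.07
Payment period 5: opening $6,847.07; interest $196.59 → $7,043.66; payment $880.45; balance $6,163.21
Payment period 6: opening $6,163.21; interest $196.59 → $6,359.80; payment $908.54; balance $5,451.26
Payment period 7: opening $5,451.26; interest $196.59 → $5,647.85; payment $941.30; balance $4,706.55
Payment period 8: opening $4,706.55; interest $196.59 → $4,903.14; payment $980.62; balance $3,922.52
Payment period 9: opening $3,922.52; interest $196.59 → $4,119.11; payment $1,029.77; balance $3,089.34
Payment period 10: opening $3,089.34; interest $196.59 → $3,285.93; payment $1,095.31; balance $2,190.62
Payment period 11: opening $2,190.62; interest $196.59 → $2,387.21; payment $1,193.60; balance $1,193.61
Payment period 12: opening $1,193.61; interest $196.59 → $1,390.20; payment $1,390.20; balance $0.00

$1,390.20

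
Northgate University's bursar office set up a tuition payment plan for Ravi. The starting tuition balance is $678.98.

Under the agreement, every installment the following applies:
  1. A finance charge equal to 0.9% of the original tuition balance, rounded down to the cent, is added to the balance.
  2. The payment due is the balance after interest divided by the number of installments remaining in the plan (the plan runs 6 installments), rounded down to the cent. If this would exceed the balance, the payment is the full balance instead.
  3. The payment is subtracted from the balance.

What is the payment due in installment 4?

Installment 1: $678.98 +$6.11 interest = $685.09; pay $114.18 → $570.91
Installment 2: $570.91 +$6.11 interest = $577.02; pay $115.40 → $461.62
Installment 3: $461.62 +$6.11 interest = $467.73; pay $116.93 → $350.80
Installment 4: $350.80 +$6.11 interest = $356.91; pay $118.97 → $237.94

$118.97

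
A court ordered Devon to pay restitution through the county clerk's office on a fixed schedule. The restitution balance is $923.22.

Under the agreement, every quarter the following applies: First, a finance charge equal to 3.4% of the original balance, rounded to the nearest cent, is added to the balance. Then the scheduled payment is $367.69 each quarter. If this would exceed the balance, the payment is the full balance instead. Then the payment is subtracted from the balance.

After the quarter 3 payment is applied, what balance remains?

$0.00

# | Opening | Interest | Payment | End bal
1 | $923.22 | $31.39 | $367.69 | $586.92
2 | $586.92 | $31.39 | $367.69 | $250.62
3 | $250.62 | $31.39 | $282.01 | $0.00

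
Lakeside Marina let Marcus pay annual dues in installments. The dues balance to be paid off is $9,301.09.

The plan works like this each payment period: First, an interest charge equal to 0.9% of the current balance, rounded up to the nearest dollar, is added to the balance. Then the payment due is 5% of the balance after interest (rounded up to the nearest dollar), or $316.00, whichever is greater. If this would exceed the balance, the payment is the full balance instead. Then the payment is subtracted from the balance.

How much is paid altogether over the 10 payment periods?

# | Opening | Interest | Payment | End bal
1 | $9,301.09 | $84.00 | $470.00 | $8,915.09
2 | $8,915.09 | $81.00 | $450.00 | $8,546.09
3 | $8,546.09 | $77.00 | $432.00 | $8,191.09
4 | $8,191.09 | $74.00 | $414.00 | $7,851.09
5 | $7,851.09 | $71.00 | $397.00 | $7,525.09
6 | $7,525.09 | $68.00 | $380.00 | $7,213.09
7 | $7,213.09 | $65.00 | $364.00 | $6,914.09
8 | $6,914.09 | $63.00 | $349.00 | $6,628.09
9 | $6,628.09 | $60.00 | $335.00 | $6,353.09
10 | $6,353.09 | $58.00 | $321.00 | $6,090.09
Total paid: $3,912.00

$3,912.00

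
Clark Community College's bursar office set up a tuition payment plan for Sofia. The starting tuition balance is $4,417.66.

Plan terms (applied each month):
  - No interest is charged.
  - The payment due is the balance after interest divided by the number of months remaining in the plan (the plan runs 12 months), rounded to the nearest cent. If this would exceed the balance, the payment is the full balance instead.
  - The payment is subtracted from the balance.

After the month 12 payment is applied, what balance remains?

$0.00

Month 1: $4,417.66 − $368.14 → $4,049.52
Month 2: $4,049.52 − $368.14 → $3,681.38
Month 3: $3,681.38 − $368.14 → $3,313.24
Month 4: $3,313.24 − $368.14 → $2,945.10
Month 5: $2,945.10 − $368.14 → $2,576.96
Month 6: $2,576.96 − $368.14 → $2,208.82
Month 7: $2,208.82 − $368.14 → $1,840.68
Month 8: $1,840.68 − $368.14 → $1,472.54
Month 9: $1,472.54 − $368.14 → $1,104.40
Month 10: $1,104.40 − $368.13 → $736.27
Month 11: $736.27 − $368.14 → $368.13
Month 12: $368.13 − $368.13 → $0.00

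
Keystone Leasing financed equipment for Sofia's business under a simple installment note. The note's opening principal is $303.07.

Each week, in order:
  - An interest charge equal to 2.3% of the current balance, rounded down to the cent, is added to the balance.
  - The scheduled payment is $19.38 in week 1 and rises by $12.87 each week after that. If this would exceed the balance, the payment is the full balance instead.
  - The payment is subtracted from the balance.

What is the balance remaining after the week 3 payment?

# | Opening | Interest | Payment | End bal
1 | $303.07 | $6.97 | $19.38 | $290.66
2 | $290.66 | $6.68 | $32.25 | $265.09
3 | $265.09 | $6.09 | $45.12 | $226.06

$226.06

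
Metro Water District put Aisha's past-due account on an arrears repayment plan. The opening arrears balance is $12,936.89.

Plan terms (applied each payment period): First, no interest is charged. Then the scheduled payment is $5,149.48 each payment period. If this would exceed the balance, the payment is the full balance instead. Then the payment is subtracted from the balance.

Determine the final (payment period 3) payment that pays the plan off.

$2,637.93

Payment period 1: $12,936.89 − $5,149.48 → $7,787.41
Payment period 2: $7,787.41 − $5,149.48 → $2,637.93
Payment period 3: $2,637.93 − $2,637.93 → $0.00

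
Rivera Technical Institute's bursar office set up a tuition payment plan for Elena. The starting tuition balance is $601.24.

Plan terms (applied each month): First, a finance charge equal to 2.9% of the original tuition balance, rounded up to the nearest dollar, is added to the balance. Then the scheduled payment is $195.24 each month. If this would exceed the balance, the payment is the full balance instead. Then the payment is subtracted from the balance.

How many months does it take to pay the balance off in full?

4

Month 1: $601.24 +$18.00 interest = $619.24; pay $195.24 → $424.00
Month 2: $424.00 +$18.00 interest = $442.00; pay $195.24 → $246.76
Month 3: $246.76 +$18.00 interest = $264.76; pay $195.24 → $69.52
Month 4: $69.52 +$18.00 interest = $87.52; pay $87.52 → $0.00
Balance reaches $0.00 in month 4.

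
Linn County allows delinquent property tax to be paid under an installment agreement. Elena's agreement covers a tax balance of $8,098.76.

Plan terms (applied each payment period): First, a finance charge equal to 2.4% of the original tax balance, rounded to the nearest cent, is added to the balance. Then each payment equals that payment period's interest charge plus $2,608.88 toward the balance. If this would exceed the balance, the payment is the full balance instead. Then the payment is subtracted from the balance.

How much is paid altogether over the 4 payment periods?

$8,876.24

Payment period 1: $8,098.76 +$194.37 interest = $8,293.13; pay $2,803.25 → $5,489.88
Payment period 2: $5,489.88 +$194.37 interest = $5,684.25; pay $2,803.25 → $2,881.00
Payment period 3: $2,881.00 +$194.37 interest = $3,075.37; pay $2,803.25 → $272.12
Payment period 4: $272.12 +$194.37 interest = $466.49; pay $466.49 → $0.00
Total paid: $8,876.24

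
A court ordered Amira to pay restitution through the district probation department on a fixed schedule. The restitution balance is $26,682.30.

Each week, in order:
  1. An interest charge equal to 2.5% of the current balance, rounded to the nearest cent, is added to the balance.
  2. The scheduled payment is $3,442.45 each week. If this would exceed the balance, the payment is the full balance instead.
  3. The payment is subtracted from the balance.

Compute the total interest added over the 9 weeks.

$3,354.36

Week 1: $26,682.30 +$667.06 interest = $27,349.36; pay $3,442.45 → $23,906.91
Week 2: $23,906.91 +$597.67 interest = $24,504.58; pay $3,442.45 → $21,062.13
Week 3: $21,062.13 +$526.55 interest = $21,588.68; pay $3,442.45 → $18,146.23
Week 4: $18,146.23 +$453.66 interest = $18,599.89; pay $3,442.45 → $15,157.44
Week 5: $15,157.44 +$378.94 interest = $15,536.38; pay $3,442.45 → $12,093.93
Week 6: $12,093.93 +$302.35 interest = $12,396.28; pay $3,442.45 → $8,953.83
Week 7: $8,953.83 +$223.85 interest = $9,177.68; pay $3,442.45 → $5,735.23
Week 8: $5,735.23 +$143.38 interest = $5,878.61; pay $3,442.45 → $2,436.16
Week 9: $2,436.16 +$60.90 interest = $2,497.06; pay $2,497.06 → $0.00
Total interest: $667.06 + $597.67 + $526.55 + $453.66 + $378.94 + $302.35 + $223.85 + $143.38 + $60.90 = $3,354.36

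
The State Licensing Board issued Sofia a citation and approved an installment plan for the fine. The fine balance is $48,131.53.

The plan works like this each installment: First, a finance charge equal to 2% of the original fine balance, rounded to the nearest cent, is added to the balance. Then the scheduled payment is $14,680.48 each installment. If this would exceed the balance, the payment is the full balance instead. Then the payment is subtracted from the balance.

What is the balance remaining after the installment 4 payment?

$0.00

# | Opening | Interest | Payment | End bal
1 | $48,131.53 | $962.63 | $14,680.48 | $34,413.68
2 | $34,413.68 | $962.63 | $14,680.48 | $20,695.83
3 | $20,695.83 | $962.63 | $14,680.48 | $6,977.98
4 | $6,977.98 | $962.63 | $7,940.61 | $0.00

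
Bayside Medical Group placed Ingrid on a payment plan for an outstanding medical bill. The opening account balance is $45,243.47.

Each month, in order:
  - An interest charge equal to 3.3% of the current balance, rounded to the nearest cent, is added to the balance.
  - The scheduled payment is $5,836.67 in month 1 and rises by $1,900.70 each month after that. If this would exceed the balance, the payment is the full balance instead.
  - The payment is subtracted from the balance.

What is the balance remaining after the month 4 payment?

$15,332.64

# | Opening | Interest | Payment | End bal
1 | $45,243.47 | $1,493.03 | $5,836.67 | $40,899.83
2 | $40,899.83 | $1,349.69 | $7,737.37 | $34,512.15
3 | $34,512.15 | $1,138.90 | $9,638.07 | $26,012.98
4 | $26,012.98 | $858.43 | $11,538.77 | $15,332.64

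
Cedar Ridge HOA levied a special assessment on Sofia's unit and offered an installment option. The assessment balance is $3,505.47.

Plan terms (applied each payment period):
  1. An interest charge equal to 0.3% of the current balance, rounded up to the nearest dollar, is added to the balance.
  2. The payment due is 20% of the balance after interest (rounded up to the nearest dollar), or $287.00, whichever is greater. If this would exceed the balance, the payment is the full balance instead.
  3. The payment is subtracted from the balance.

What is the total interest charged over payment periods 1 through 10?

$49.00

# | Opening | Interest | Payment | End bal
1 | $3,505.47 | $11.00 | $704.00 | $2,812.47
2 | $2,812.47 | $9.00 | $565.00 | $2,256.47
3 | $2,256.47 | $7.00 | $453.00 | $1,810.47
4 | $1,810.47 | $6.00 | $364.00 | $1,452.47
5 | $1,452.47 | $5.00 | $292.00 | $1,165.47
6 | $1,165.47 | $4.00 | $287.00 | $882.47
7 | $882.47 | $3.00 | $287.00 | $598.47
8 | $598.47 | $2.00 | $287.00 | $313.47
9 | $313.47 | $1.00 | $287.00 | $27.47
10 | $27.47 | $1.00 | $28.47 | $0.00
Total interest: $11.00 + $9.00 + $7.00 + $6.00 + $5.00 + $4.00 + $3.00 + $2.00 + $1.00 + $1.00 = $49.00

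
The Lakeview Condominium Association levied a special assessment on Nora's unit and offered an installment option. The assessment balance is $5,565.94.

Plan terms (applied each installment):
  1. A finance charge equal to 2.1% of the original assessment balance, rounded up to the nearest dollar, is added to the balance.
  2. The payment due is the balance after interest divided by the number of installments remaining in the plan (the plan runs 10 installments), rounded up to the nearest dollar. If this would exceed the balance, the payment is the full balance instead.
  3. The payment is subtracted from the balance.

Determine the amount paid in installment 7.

Installment 1: $5,565.94 +$117.00 interest = $5,682.94; pay $569.00 → $5,113.94
Installment 2: $5,113.94 +$117.00 interest = $5,230.94; pay $582.00 → $4,648.94
Installment 3: $4,648.94 +$117.00 interest = $4,765.94; pay $596.00 → $4,169.94
Installment 4: $4,169.94 +$117.00 interest = $4,286.94; pay $613.00 → $3,673.94
Installment 5: $3,673.94 +$117.00 interest = $3,790.94; pay $632.00 → $3,158.94
Installment 6: $3,158.94 +$117.00 interest = $3,275.94; pay $656.00 → $2,619.94
Installment 7: $2,619.94 +$117.00 interest = $2,736.94; pay $685.00 → $2,051.94

$685.00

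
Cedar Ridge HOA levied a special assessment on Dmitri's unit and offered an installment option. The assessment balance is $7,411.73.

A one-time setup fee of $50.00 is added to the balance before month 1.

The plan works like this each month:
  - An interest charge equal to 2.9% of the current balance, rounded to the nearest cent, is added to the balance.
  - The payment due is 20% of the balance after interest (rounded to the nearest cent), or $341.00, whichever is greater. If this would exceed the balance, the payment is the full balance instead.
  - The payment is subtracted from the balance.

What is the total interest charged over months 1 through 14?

$1,106.04

# | Opening | Interest | Payment | End bal
1 | $7,461.73 | $216.39 | $1,535.62 | $6,142.50
2 | $6,142.50 | $178.13 | $1,264.13 | $5,056.50
3 | $5,056.50 | $146.64 | $1,040.63 | $4,162.51
4 | $4,162.51 | $120.71 | $856.64 | $3,426.58
5 | $3,426.58 | $99.37 | $705.19 | $2,820.76
6 | $2,820.76 | $81.80 | $580.51 | $2,322.05
7 | $2,322.05 | $67.34 | $477.88 | $1,911.51
8 | $1,911.51 | $55.43 | $393.39 | $1,573.55
9 | $1,573.55 | $45.63 | $341.00 | $1,278.18
10 | $1,278.18 | $37.07 | $341.00 | $974.25
11 | $974.25 | $28.25 | $341.00 | $661.50
12 | $661.50 | $19.18 | $341.00 | $339.68
13 | $339.68 | $9.85 | $341.00 | $8.53
14 | $8.53 | $0.25 | $8.78 | $0.00
Total interest: $216.39 + $178.13 + $146.64 + $120.71 + $99.37 + $81.80 + $67.34 + $55.43 + $45.63 + $37.07 + $28.25 + $19.18 + $9.85 + $0.25 = $1,106.04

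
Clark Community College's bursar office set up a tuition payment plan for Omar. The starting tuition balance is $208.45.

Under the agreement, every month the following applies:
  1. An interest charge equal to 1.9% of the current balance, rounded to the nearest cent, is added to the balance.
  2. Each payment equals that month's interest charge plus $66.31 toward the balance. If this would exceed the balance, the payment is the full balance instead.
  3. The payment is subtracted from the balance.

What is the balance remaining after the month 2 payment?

$75.83

Month 1: opening $208.45; interest $3.96 → $212.41; payment $70.27; balance $142.14
Month 2: opening $142.14; interest $2.70 → $144.84; payment $69.01; balance $75.83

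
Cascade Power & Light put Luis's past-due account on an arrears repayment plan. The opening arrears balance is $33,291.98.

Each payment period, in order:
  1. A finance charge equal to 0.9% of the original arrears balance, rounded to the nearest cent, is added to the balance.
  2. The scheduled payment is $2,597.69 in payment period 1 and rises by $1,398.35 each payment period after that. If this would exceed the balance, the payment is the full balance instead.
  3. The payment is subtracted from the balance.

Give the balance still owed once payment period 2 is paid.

$27,297.51

Payment period 1: opening $33,291.98; interest $299.63 → $33,591.61; payment $2,597.69; balance $30,993.92
Payment period 2: opening $30,993.92; interest $299.63 → $31,293.55; payment $3,996.04; balance $27,297.51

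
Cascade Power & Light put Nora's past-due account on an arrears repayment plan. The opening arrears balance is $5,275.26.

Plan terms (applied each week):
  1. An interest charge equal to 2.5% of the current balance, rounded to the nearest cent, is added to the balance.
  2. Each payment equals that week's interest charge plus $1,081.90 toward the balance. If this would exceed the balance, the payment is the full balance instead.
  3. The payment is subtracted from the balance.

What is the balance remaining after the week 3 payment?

$2,029.56

Week 1: opening $5,275.26; interest $131.88 → $5,407.14; payment $1,213.78; balance $4,193.36
Week 2: opening $4,193.36; interest $104.83 → $4,298.19; payment $1,186.73; balance $3,111.46
Week 3: opening $3,111.46; interest $77.79 → $3,189.25; payment $1,159.69; balance $2,029.56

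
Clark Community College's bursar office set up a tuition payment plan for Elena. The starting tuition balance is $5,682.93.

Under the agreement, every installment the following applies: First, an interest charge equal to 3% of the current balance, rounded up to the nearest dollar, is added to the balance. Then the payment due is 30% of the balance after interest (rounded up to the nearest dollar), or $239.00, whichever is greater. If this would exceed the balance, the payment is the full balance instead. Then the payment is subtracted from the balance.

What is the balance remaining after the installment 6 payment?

$797.93

Installment 1: opening $5,682.93; interest $171.00 → $5,853.93; payment $1,757.00; balance $4,096.93
Installment 2: opening $4,096.93; interest $123.00 → $4,219.93; payment $1,266.00; balance $2,953.93
Installment 3: opening $2,953.93; interest $89.00 → $3,042.93; payment $913.00; balance $2,129.93
Installment 4: opening $2,129.93; interest $64.00 → $2,193.93; payment $659.00; balance $1,534.93
Installment 5: opening $1,534.93; interest $47.00 → $1,581.93; payment $475.00; balance $1,106.93
Installment 6: opening $1,106.93; interest $34.00 → $1,140.93; payment $343.00; balance $797.93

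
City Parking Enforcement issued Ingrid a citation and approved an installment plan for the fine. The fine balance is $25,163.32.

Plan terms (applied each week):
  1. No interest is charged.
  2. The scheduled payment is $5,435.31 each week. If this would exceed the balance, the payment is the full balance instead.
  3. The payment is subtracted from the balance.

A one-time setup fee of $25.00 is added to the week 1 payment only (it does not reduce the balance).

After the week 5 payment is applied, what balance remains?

$0.00

# | Opening | Payment | Fee | End bal
1 | $25,163.32 | $5,435.31 | $25.00 | $19,728.01
2 | $19,728.01 | $5,435.31 | — | $14,292.70
3 | $14,292.70 | $5,435.31 | — | $8,857.39
4 | $8,857.39 | $5,435.31 | — | $3,422.08
5 | $3,422.08 | $3,422.08 | — | $0.00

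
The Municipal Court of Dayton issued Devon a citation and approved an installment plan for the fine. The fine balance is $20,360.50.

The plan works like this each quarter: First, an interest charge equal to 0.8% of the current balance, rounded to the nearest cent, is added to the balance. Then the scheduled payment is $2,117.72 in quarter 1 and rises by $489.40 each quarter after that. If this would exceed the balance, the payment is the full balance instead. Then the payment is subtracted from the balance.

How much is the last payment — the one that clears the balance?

$982.41

Quarter 1: opening $20,360.50; interest $162.88 → $20,523.38; payment $2,117.72; balance $18,405.66
Quarter 2: opening $18,405.66; interest $147.25 → $18,552.91; payment $2,607.12; balance $15,945.79
Quarter 3: opening $15,945.79; interest $127.57 → $16,073.36; payment $3,096.52; balance $12,976.84
Quarter 4: opening $12,976.84; interest $103.81 → $13,080.65; payment $3,585.92; balance $9,494.73
Quarter 5: opening $9,494.73; interest $75.96 → $9,570.69; payment $4,075.32; balance $5,495.37
Quarter 6: opening $5,495.37; interest $43.96 → $5,539.33; payment $4,564.72; balance $974.61
Quarter 7: opening $974.61; interest $7.80 → $982.41; payment $982.41; balance $0.00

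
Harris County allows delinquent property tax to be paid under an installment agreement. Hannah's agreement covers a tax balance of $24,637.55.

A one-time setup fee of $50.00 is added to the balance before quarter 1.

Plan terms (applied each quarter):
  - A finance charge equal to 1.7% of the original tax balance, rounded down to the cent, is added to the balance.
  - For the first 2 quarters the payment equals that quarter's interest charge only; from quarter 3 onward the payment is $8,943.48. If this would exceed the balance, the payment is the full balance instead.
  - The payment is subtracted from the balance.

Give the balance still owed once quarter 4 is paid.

$7,638.25

# | Opening | Interest | Payment | End bal
1 | $24,687.55 | $418.83 | $418.83 | $24,687.55
2 | $24,687.55 | $418.83 | $418.83 | $24,687.55
3 | $24,687.55 | $418.83 | $8,943.48 | $16,162.90
4 | $16,162.90 | $418.83 | $8,943.48 | $7,638.25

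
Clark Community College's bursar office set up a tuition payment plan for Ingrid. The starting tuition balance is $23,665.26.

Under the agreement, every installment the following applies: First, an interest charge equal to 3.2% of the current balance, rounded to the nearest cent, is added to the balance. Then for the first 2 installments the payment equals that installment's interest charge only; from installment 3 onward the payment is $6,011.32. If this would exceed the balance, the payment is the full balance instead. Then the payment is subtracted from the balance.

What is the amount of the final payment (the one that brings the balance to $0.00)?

$1,670.47

Installment 1: opening $23,665.26; interest $757.29 → $24,422.55; payment $757.29; balance $23,665.26
Installment 2: opening $23,665.26; interest $757.29 → $24,422.55; payment $757.29; balance $23,665.26
Installment 3: opening $23,665.26; interest $757.29 → $24,422.55; payment $6,011.32; balance $18,411.23
Installment 4: opening $18,411.23; interest $589.16 → $19,000.39; payment $6,011.32; balance $12,989.07
Installment 5: opening $12,989.07; interest $415.65 → $13,404.72; payment $6,011.32; balance $7,393.40
Installment 6: opening $7,393.40; interest $236.59 → $7,629.99; payment $6,011.32; balance $1,618.67
Installment 7: opening $1,618.67; interest $51.80 → $1,670.47; payment $1,670.47; balance $0.00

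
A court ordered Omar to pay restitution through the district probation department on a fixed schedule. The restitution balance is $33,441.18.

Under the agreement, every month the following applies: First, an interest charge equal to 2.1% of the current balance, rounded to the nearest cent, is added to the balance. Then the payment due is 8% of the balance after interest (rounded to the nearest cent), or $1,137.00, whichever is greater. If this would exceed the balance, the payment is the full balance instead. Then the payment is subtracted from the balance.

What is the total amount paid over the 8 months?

Month 1: $33,441.18 +$702.26 interest = $34,143.44; pay $2,731.48 → $31,411.96
Month 2: $31,411.96 +$659.65 interest = $32,071.61; pay $2,565.73 → $29,505.88
Month 3: $29,505.88 +$619.62 interest = $30,125.50; pay $2,410.04 → $27,715.46
Month 4: $27,715.46 +$582.02 interest = $28,297.48; pay $2,263.80 → $26,033.68
Month 5: $26,033.68 +$546.71 interest = $26,580.39; pay $2,126.43 → $24,453.96
Month 6: $24,453.96 +$513.53 interest = $24,967.49; pay $1,997.40 → $22,970.09
Month 7: $22,970.09 +$482.37 interest = $23,452.46; pay $1,876.20 → $21,576.26
Month 8: $21,576.26 +$453.10 interest = $22,029.36; pay $1,762.35 → $20,267.01
Total paid: $17,733.43

$17,733.43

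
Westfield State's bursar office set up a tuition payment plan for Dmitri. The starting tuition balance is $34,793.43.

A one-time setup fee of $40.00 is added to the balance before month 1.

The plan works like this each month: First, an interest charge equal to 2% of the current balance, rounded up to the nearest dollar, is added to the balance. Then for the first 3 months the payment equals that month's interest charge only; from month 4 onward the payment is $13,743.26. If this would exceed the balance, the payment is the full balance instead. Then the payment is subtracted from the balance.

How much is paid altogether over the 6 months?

Month 1: opening $34,833.43; interest $697.00 → $35,530.43; payment $697.00; balance $34,833.43
Month 2: opening $34,833.43; interest $697.00 → $35,530.43; payment $697.00; balance $34,833.43
Month 3: opening $34,833.43; interest $697.00 → $35,530.43; payment $697.00; balance $34,833.43
Month 4: opening $34,833.43; interest $697.00 → $35,530.43; payment $13,743.26; balance $21,787.17
Month 5: opening $21,787.17; interest $436.00 → $22,223.17; payment $13,743.26; balance $8,479.91
Month 6: opening $8,479.91; interest $170.00 → $8,649.91; payment $8,649.91; balance $0.00
Total paid: $38,227.43

$38,227.43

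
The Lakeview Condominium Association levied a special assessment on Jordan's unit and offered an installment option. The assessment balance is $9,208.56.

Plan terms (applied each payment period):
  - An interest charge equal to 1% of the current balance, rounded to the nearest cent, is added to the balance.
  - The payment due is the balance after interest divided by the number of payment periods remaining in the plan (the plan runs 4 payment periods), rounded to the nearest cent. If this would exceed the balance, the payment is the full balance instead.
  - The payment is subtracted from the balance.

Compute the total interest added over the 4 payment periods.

$232.53

Payment period 1: opening $9,208.56; interest $92.09 → $9,300.65; payment $2,325.16; balance $6,975.49
Payment period 2: opening $6,975.49; interest $69.75 → $7,045.24; payment $2,348.41; balance $4,696.83
Payment period 3: opening $4,696.83; interest $46.97 → $4,743.80; payment $2,371.90; balance $2,371.90
Payment period 4: opening $2,371.90; interest $23.72 → $2,395.62; payment $2,395.62; balance $0.00
Total interest: $92.09 + $69.75 + $46.97 + $23.72 = $232.53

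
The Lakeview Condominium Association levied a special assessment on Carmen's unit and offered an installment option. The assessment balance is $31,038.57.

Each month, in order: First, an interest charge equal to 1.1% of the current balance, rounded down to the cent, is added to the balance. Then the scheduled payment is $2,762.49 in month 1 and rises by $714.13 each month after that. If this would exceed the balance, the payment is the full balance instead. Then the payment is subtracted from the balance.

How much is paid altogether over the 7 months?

$32,580.90

Month 1: $31,038.57 +$341.42 interest = $31,379.99; pay $2,762.49 → $28,617.50
Month 2: $28,617.50 +$314.79 interest = $28,932.29; pay $3,476.62 → $25,455.67
Month 3: $25,455.67 +$280.01 interest = $25,735.68; pay $4,190.75 → $21,544.93
Month 4: $21,544.93 +$236.99 interest = $21,781.92; pay $4,904.88 → $16,877.04
Month 5: $16,877.04 +$185.64 interest = $17,062.68; pay $5,619.01 → $11,443.67
Month 6: $11,443.67 +$125.88 interest = $11,569.55; pay $6,333.14 → $5,236.41
Month 7: $5,236.41 +$57.60 interest = $5,294.01; pay $5,294.01 → $0.00
Total paid: $32,580.90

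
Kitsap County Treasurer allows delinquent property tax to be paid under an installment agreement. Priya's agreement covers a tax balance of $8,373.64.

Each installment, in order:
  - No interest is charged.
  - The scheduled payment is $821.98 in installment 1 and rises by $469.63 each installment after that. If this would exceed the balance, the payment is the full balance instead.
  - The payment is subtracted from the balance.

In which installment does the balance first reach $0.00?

Installment 1: $8,373.64 − $821.98 → $7,551.66
Installment 2: $7,551.66 − $1,291.61 → $6,260.05
Installment 3: $6,260.05 − $1,761.24 → $4,498.81
Installment 4: $4,498.81 − $2,230.87 → $2,267.94
Installment 5: $2,267.94 − $2,267.94 → $0.00
Balance reaches $0.00 in installment 5.

5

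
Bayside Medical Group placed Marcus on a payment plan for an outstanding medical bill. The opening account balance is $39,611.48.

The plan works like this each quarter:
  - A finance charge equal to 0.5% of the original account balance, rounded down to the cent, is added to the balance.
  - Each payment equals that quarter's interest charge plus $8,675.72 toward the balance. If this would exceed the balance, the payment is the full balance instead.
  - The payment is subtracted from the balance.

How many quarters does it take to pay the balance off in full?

# | Opening | Interest | Payment | End bal
1 | $39,611.48 | $198.05 | $8,873.77 | $30,935.76
2 | $30,935.76 | $198.05 | $8,873.77 | $22,260.04
3 | $22,260.04 | $198.05 | $8,873.77 | $13,584.32
4 | $13,584.32 | $198.05 | $8,873.77 | $4,908.60
5 | $4,908.60 | $198.05 | $5,106.65 | $0.00
Balance reaches $0.00 in quarter 5.

5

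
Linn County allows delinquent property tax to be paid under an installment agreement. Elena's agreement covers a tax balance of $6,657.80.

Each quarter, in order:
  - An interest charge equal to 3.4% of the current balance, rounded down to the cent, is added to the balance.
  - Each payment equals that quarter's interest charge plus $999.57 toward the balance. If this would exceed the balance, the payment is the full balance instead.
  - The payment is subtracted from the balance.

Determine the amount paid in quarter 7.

Quarter 1: $6,657.80 +$226.36 interest = $6,884.16; pay $1,225.93 → $5,658.23
Quarter 2: $5,658.23 +$192.37 interest = $5,850.60; pay $1,191.94 → $4,658.66
Quarter 3: $4,658.66 +$158.39 interest = $4,817.05; pay $1,157.96 → $3,659.09
Quarter 4: $3,659.09 +$124.40 interest = $3,783.49; pay $1,123.97 → $2,659.52
Quarter 5: $2,659.52 +$90.42 interest = $2,749.94; pay $1,089.99 → $1,659.95
Quarter 6: $1,659.95 +$56.43 interest = $1,716.38; pay $1,056.00 → $660.38
Quarter 7: $660.38 +$22.45 interest = $682.83; pay $682.83 → $0.00

$682.83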